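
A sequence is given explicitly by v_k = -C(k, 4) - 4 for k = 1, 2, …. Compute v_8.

-74

C(8, 4) = 70, so v_8 = -74.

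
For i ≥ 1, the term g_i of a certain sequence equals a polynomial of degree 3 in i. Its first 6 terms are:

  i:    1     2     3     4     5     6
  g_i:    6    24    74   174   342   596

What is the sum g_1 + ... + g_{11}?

12276

1st diffs: 18, 50, 100, 168, 254.
2nd diffs: 32, 50, 68, 86.
3rd diffs: 18, 18, 18 (constant).
So g_i = 3i^3 - 2i^2 + 3i + 2.
Continuing: …, 954, 1434, 2054, 2832, …, g_{11} = 3786.
Summing i = 1..11 (11 terms) gives 12276.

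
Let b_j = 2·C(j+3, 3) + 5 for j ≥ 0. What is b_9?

C(12, 3) = 220, so b_9 = 445.

445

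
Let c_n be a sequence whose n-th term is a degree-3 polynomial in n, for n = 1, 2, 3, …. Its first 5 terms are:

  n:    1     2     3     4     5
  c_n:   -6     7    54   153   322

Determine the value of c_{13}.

1st diffs: 13, 47, 99, 169.
2nd diffs: 34, 52, 70.
3rd diffs: 18, 18 (constant).
So c_n = 3n^3 - n^2 - 5n - 3.
Evaluating at n = 13 gives c_{13} = 6354.

6354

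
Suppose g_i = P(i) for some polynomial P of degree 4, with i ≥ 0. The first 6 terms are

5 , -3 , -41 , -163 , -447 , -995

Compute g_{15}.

1st diffs: -8, -38, -122, -284, -548.
2nd diffs: -30, -84, -162, -264.
3rd diffs: -54, -78, -102.
4th diffs: -24, -24 (constant).
Newton forward-difference form: g_i = 5 + (-8)·C(i,1) + (-30)·C(i,2) + (-54)·C(i,3) + (-24)·C(i,4).
At i = 15: i = 15, so g_{15} = 5 - 120 - 3150 - 24570 - 32760 = -60595.

-60595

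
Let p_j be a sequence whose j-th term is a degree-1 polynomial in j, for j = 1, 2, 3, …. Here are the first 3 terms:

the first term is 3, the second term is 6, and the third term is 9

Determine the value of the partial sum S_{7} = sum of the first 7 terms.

1st diffs: 3, 3 (constant).
So p_j = 3j.
Continuing: 12, 15, 18, 21.
Summing j = 1..7 (7 terms) gives 84.

84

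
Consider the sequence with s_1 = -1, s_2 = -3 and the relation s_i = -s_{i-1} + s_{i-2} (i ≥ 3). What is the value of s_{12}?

Iterate the recurrence:
s_3 = 2  s_4 = -5  s_5 = 7  s_6 = -12  s_7 = 19  s_8 = -31  s_9 = 50  s_{10} = -81  s_{11} = 131  s_{12} = -212.

-212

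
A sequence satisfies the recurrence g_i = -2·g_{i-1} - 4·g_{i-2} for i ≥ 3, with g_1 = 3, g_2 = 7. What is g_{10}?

1536

Compute successive terms:
g_3 = -26, g_4 = 24, g_5 = 56, g_6 = -208, g_7 = 192, g_8 = 448, g_9 = -1664, g_{10} = 1536.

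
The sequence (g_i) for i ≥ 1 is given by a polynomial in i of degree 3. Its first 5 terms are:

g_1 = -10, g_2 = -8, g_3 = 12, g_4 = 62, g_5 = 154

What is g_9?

1st diffs: 2, 20, 50, 92.
2nd diffs: 18, 30, 42.
3rd diffs: 12, 12 (constant).
Newton forward-difference form: g_i = -10 + 2·C(i-1,1) + 18·C(i-1,2) + 12·C(i-1,3).
At i = 9: i-1 = 8, so g_9 = -10 + 16 + 504 + 672 = 1182.

1182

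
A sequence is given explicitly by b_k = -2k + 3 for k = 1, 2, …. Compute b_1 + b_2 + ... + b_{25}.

Over k = 1..25: Σk = 325.
Total = (-2)·325 + (3)·25 = -575.

-575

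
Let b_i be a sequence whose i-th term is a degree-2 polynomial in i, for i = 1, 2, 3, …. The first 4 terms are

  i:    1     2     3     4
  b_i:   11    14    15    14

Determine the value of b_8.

1st diffs: 3, 1, -1.
2nd diffs: -2, -2 (constant).
So b_i = -i^2 + 6i + 6.
Evaluating at i = 8 gives b_8 = -10.

-10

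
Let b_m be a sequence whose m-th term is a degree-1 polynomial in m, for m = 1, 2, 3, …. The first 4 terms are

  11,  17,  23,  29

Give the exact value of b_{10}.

1st diffs: 6, 6, 6 (constant).
So b_m = 6m + 5.
Evaluating at m = 10 gives b_{10} = 65.

65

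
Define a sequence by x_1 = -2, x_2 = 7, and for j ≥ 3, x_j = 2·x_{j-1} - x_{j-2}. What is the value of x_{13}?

106

Step forward from the initial values:
x_3 = 16  x_4 = 25  x_5 = 34  …  x_{10} = 79  x_{11} = 88  x_{12} = 97  x_{13} = 106.
(Characteristic roots are 1 and 1.)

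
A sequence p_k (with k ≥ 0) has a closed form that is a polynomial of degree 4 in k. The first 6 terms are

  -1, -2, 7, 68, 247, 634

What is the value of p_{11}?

1st diffs: -1, 9, 61, 179, 387.
2nd diffs: 10, 52, 118, 208.
3rd diffs: 42, 66, 90.
4th diffs: 24, 24 (constant).
Newton forward-difference form: p_k = -1 + (-1)·C(k,1) + 10·C(k,2) + 42·C(k,3) + 24·C(k,4).
At k = 11: k = 11, so p_{11} = -1 - 11 + 550 + 6930 + 7920 = 15388.

15388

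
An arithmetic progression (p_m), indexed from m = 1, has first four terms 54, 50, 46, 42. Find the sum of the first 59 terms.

Common difference d = -4.
p_m = 54 + (m - 1)·(-4).
p_{59} = -178; S = 59·(54 + (-178))/2 = -3658.

-3658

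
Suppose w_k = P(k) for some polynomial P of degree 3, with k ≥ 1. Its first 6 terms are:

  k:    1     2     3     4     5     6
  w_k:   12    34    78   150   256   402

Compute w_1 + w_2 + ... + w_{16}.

1st diffs: 22, 44, 72, 106, 146.
2nd diffs: 22, 28, 34, 40.
3rd diffs: 6, 6, 6 (constant).
So w_k = k^3 + 5k^2 + 6.
Continuing: …, 594, 838, 1140, 1506, …, w_{16} = 5382.
Summing k = 1..16 (16 terms) gives 26072.

26072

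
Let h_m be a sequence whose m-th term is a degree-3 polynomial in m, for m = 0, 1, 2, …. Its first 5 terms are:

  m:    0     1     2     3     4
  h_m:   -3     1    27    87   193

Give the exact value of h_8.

1st diffs: 4, 26, 60, 106.
2nd diffs: 22, 34, 46.
3rd diffs: 12, 12 (constant).
So h_m = 2m^3 + 5m^2 - 3m - 3.
Evaluating at m = 8 gives h_8 = 1317.

1317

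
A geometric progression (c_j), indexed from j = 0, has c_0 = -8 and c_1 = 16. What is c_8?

-2048

Common ratio r = -2.
c_j = (-8)·(-2)^(j-0).
c_8 = (-8)·(-2)^8 = -2048.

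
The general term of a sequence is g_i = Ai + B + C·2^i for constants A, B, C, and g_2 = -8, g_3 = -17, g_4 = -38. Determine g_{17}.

Plug in i = 2, 3, 4: 2A + B + 4C = -8; 3A + B + 8C = -17; 4A + B + 16C = -38.
Subtracting the first from the second: A + 4C = -9.
Subtracting the second from the third: A + 8C = -21.
Solving: C = -3, A = 3, then B = -2.
Therefore g_{17} = 51 + (-2) + (-3)·131072 = -393167.

-393167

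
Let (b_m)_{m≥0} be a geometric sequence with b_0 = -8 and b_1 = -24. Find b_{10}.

-472392

Common ratio r = 3.
b_m = (-8)·3^(m-0).
b_{10} = (-8)·3^10 = -472392.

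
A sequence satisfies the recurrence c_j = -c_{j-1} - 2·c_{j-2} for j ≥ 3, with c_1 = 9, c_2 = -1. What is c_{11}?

Step forward from the initial values:
c_3 = -17  c_4 = 19  c_5 = 15  c_6 = -53  c_7 = 23  c_8 = 83  c_9 = -129  c_{10} = -37  c_{11} = 295.

295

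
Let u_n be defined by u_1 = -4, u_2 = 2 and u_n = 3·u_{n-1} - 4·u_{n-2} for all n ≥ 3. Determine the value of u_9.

-1642

u_3 = 22, u_4 = 58, u_5 = 86, u_6 = 26, u_7 = -266, u_8 = -902, u_9 = -1642.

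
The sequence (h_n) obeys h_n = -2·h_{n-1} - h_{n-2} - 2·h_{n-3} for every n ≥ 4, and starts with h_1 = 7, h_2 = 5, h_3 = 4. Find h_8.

Compute successive terms:
h_4 = -27, h_5 = 40, h_6 = -61, h_7 = 136, h_8 = -291.

-291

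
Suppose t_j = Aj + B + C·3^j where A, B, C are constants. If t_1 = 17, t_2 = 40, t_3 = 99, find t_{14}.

Plug in j = 1, 2, 3: A + B + 3C = 17; 2A + B + 9C = 40; 3A + B + 27C = 99.
Subtracting the first from the second: A + 6C = 23.
Subtracting the second from the third: A + 18C = 59.
Solving: C = 3, A = 5, then B = 3.
Therefore t_{14} = 70 + 3 + 3·4782969 = 14348980.

14348980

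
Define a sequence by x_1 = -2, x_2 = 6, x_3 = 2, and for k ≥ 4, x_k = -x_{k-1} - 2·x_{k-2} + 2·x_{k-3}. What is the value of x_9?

106

Applying the relation repeatedly:
x_4 = -18  x_5 = 26  x_6 = 14  x_7 = -102  x_8 = 126  x_9 = 106.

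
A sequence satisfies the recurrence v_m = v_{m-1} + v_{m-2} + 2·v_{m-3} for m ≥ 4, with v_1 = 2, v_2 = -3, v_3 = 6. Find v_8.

87

Applying the relation repeatedly:
v_4 = 7; v_5 = 7; v_6 = 26; v_7 = 47; v_8 = 87.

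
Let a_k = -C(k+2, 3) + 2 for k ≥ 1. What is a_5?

-33

C(7, 3) = 35, so a_5 = -33.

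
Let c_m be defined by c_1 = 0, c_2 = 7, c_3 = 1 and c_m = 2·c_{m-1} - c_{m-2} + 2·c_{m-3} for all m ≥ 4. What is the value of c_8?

Step forward from the initial values:
c_4 = -5, c_5 = 3, c_6 = 13, c_7 = 13, c_8 = 19.

19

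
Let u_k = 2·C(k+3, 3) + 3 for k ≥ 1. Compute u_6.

C(9, 3) = 84, so u_6 = 171.

171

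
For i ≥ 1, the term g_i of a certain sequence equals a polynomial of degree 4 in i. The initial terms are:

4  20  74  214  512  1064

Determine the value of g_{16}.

1st diffs: 16, 54, 140, 298, 552.
2nd diffs: 38, 86, 158, 254.
3rd diffs: 48, 72, 96.
4th diffs: 24, 24 (constant).
So g_i = i^4 - 2i^3 + 6i^2 - 3i + 2.
Evaluating at i = 16 gives g_{16} = 58834.

58834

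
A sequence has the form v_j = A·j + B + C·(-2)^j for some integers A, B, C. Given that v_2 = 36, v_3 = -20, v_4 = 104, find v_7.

-604

The three given values yield: 2A + B + 4C = 36; 3A + B - 8C = -20; 4A + B + 16C = 104.
Subtracting the first from the second: A - 12C = -56.
Subtracting the second from the third: A + 24C = 124.
Solving: C = 5, A = 4, then B = 8.
Hence v_7 = 4·7 + 8 + 5·(-128) = -604.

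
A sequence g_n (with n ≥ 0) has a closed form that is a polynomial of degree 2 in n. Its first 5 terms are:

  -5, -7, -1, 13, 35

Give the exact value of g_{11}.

413

1st diffs: -2, 6, 14, 22.
2nd diffs: 8, 8, 8 (constant).
So g_n = 4n^2 - 6n - 5.
Evaluating at n = 11 gives g_{11} = 413.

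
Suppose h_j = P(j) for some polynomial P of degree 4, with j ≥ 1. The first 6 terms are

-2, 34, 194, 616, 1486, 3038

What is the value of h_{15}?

1st diffs: 36, 160, 422, 870, 1552.
2nd diffs: 124, 262, 448, 682.
3rd diffs: 138, 186, 234.
4th diffs: 48, 48 (constant).
Newton forward-difference form: h_j = -2 + 36·C(j-1,1) + 124·C(j-1,2) + 138·C(j-1,3) + 48·C(j-1,4).
At j = 15: j-1 = 14, so h_{15} = -2 + 504 + 11284 + 50232 + 48048 = 110066.

110066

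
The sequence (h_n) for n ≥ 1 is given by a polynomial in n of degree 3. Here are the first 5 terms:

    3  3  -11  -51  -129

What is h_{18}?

1st diffs: 0, -14, -40, -78.
2nd diffs: -14, -26, -38.
3rd diffs: -12, -12 (constant).
Newton forward-difference form: h_n = 3 + (-14)·C(n-1,2) + (-12)·C(n-1,3).
At n = 18: n-1 = 17, so h_{18} = 3 - 1904 - 8160 = -10061.

-10061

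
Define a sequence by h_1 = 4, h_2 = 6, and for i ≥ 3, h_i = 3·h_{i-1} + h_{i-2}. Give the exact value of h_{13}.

Iterate the recurrence:
h_3 = 22;  h_4 = 72;  h_5 = 238;  …;  h_{10} = 93528;  h_{11} = 308902;  h_{12} = 1020234;  h_{13} = 3369604.

3369604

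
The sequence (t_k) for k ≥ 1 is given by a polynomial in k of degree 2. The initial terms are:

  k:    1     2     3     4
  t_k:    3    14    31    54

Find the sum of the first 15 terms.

3930

1st diffs: 11, 17, 23.
2nd diffs: 6, 6 (constant).
So t_k = 3k^2 + 2k - 2.
Continuing: …, 83, 118, 159, 206, …, t_{15} = 703.
Summing k = 1..15 (15 terms) gives 3930.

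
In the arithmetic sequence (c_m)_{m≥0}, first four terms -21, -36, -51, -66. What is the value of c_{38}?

-591

Common difference d = -15.
c_m = -21 + (m - 0)·(-15).
c_{38} = -21 + 38·(-15) = -591.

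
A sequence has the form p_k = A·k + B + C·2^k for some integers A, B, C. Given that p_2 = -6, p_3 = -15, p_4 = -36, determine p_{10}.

-3042

Write the equations: 2A + B + 4C = -6; 3A + B + 8C = -15; 4A + B + 16C = -36.
Subtracting the first from the second: A + 4C = -9.
Subtracting the second from the third: A + 8C = -21.
Solving: C = -3, A = 3, then B = 0.
Hence p_{10} = 3·10 + 0 + (-3)·1024 = -3042.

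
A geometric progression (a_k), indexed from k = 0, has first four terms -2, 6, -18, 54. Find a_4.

-162

Common ratio r = -3.
a_k = (-2)·(-3)^(k-0).
a_4 = (-2)·(-3)^4 = -162.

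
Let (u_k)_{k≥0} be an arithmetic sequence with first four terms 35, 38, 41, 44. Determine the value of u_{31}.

128

Common difference d = 3.
u_k = 35 + (k - 0)·3.
u_{31} = 35 + 31·3 = 128.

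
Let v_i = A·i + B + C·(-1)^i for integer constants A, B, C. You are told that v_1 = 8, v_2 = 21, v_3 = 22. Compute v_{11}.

78

The three given values yield: A + B - C = 8; 2A + B + C = 21; 3A + B - C = 22.
Subtracting the first from the second: A + 2C = 13.
Subtracting the second from the third: A - 2C = 1.
Solving: C = 3, A = 7, then B = 4.
So v_i = 7·i + 4 + 3·(-1)^i; at i=11 this is 78.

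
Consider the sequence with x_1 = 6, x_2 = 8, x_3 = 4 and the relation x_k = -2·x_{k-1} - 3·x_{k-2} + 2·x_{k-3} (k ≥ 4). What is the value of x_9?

Applying the relation repeatedly:
x_4 = -20, x_5 = 44, x_6 = -20, x_7 = -132, x_8 = 412, x_9 = -468.

-468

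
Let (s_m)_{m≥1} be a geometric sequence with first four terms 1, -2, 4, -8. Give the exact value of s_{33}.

Common ratio r = -2.
s_m = 1·(-2)^(m-1).
s_{33} = 1·(-2)^32 = 4294967296.

4294967296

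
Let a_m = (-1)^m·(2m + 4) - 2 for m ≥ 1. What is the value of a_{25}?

(-1)^25 = -1; 2m + 4 at m=25 is 54; so a_{25} = -56.

-56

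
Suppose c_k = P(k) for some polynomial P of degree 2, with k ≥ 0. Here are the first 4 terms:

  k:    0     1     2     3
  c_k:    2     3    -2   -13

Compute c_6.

1st diffs: 1, -5, -11.
2nd diffs: -6, -6 (constant).
So c_k = -3k^2 + 4k + 2.
Evaluating at k = 6 gives c_6 = -82.

-82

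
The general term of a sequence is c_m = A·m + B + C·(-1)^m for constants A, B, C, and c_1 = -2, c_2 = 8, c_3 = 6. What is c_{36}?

144

Plug in m = 1, 2, 3: A + B - C = -2; 2A + B + C = 8; 3A + B - C = 6.
Subtracting the first from the second: A + 2C = 10.
Subtracting the second from the third: A - 2C = -2.
Solving: C = 3, A = 4, then B = -3.
Therefore c_{36} = 144 + (-3) + 3·1 = 144.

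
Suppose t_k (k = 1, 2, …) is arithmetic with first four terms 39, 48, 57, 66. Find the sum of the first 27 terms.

4212

Common difference d = 9.
t_k = 39 + (k - 1)·9.
t_{27} = 273; S = 27·(39 + 273)/2 = 4212.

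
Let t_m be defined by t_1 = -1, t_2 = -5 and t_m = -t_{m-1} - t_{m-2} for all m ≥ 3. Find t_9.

Compute successive terms:
t_3 = 6, t_4 = -1, t_5 = -5, t_6 = 6, t_7 = -1, t_8 = -5, t_9 = 6.

6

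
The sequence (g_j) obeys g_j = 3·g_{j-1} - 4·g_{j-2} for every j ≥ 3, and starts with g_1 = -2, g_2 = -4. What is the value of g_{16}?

34564

Applying the relation repeatedly:
g_3 = -4;  g_4 = 4;  g_5 = 28;  …;  g_{13} = 3868;  g_{14} = 16196;  g_{15} = 33116;  g_{16} = 34564.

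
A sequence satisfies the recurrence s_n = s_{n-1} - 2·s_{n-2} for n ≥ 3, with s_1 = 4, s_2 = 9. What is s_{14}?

-369

Applying the relation repeatedly:
s_3 = 1  s_4 = -17  s_5 = -19  …  s_{11} = 37  s_{12} = 295  s_{13} = 221  s_{14} = -369.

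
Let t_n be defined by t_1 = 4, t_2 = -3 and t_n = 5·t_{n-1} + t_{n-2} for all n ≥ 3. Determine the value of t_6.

-1563

t_3 = -11; t_4 = -58; t_5 = -301; t_6 = -1563.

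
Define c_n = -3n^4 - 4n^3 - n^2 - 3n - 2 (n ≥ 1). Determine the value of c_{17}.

c_{17} = -3·17^4 - 4·17^3 - 1·17^2 - 3·17 - 2 = -270557.

-270557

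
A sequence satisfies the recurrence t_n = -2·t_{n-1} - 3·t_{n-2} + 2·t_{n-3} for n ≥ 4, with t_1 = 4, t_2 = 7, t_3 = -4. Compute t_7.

Applying the relation repeatedly:
t_4 = -5  t_5 = 36  t_6 = -65  t_7 = 12.

12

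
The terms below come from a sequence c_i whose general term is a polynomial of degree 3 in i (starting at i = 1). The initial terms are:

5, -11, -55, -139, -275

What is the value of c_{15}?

1st diffs: -16, -44, -84, -136.
2nd diffs: -28, -40, -52.
3rd diffs: -12, -12 (constant).
Newton forward-difference form: c_i = 5 + (-16)·C(i-1,1) + (-28)·C(i-1,2) + (-12)·C(i-1,3).
At i = 15: i-1 = 14, so c_{15} = 5 - 224 - 2548 - 4368 = -7135.

-7135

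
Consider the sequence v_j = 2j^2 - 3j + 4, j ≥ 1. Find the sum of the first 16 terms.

2648

Over j = 1..16: Σj = 136, Σj² = 1496.
Total = (2)·1496 + (-3)·136 + (4)·16 = 2648.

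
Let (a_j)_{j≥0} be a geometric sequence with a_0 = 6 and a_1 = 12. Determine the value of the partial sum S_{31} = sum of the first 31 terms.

Common ratio r = 2.
a_j = 6·2^(j-0).
S = 6·(2^31 - 1)/(2 - 1) = 6·(2147483648 - 1)/(1) = 12884901882.

12884901882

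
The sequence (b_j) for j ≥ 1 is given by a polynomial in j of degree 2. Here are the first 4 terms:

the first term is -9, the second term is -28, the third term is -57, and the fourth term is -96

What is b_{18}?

-1692

1st diffs: -19, -29, -39.
2nd diffs: -10, -10 (constant).
So b_j = -5j^2 - 4j.
Evaluating at j = 18 gives b_{18} = -1692.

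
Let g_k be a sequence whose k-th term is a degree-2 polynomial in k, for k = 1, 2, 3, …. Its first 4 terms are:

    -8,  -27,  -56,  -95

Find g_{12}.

-767

1st diffs: -19, -29, -39.
2nd diffs: -10, -10 (constant).
Newton forward-difference form: g_k = -8 + (-19)·C(k-1,1) + (-10)·C(k-1,2).
At k = 12: k-1 = 11, so g_{12} = -8 - 209 - 550 = -767.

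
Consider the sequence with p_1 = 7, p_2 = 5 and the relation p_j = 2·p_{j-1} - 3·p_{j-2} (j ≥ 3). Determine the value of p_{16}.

-10333

Applying the relation repeatedly:
p_3 = -11;  p_4 = -37;  p_5 = -41;  …;  p_{13} = 3223;  p_{14} = 9005;  p_{15} = 8341;  p_{16} = -10333.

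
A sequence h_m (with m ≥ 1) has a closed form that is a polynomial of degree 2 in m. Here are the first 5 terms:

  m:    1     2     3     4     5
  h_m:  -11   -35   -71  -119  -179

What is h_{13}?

1st diffs: -24, -36, -48, -60.
2nd diffs: -12, -12, -12 (constant).
Newton forward-difference form: h_m = -11 + (-24)·C(m-1,1) + (-12)·C(m-1,2).
At m = 13: m-1 = 12, so h_{13} = -11 - 288 - 792 = -1091.

-1091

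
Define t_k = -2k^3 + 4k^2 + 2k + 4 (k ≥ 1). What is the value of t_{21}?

-16712

t_{21} = -2·21^3 + 4·21^2 + 2·21 + 4 = -16712.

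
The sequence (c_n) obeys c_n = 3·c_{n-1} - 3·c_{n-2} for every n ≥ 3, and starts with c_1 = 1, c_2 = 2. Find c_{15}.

Iterate the recurrence:
c_3 = 3, c_4 = 3, c_5 = 0, …, c_{12} = 243, c_{13} = 729, c_{14} = 1458, c_{15} = 2187.

2187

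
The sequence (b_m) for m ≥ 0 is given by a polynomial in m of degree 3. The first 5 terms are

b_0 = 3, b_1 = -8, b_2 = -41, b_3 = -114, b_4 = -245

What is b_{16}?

-12893

1st diffs: -11, -33, -73, -131.
2nd diffs: -22, -40, -58.
3rd diffs: -18, -18 (constant).
Newton forward-difference form: b_m = 3 + (-11)·C(m,1) + (-22)·C(m,2) + (-18)·C(m,3).
At m = 16: m = 16, so b_{16} = 3 - 176 - 2640 - 10080 = -12893.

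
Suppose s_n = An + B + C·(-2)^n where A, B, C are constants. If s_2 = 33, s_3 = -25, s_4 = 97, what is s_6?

341

The three given values yield: 2A + B + 4C = 33; 3A + B - 8C = -25; 4A + B + 16C = 97.
Subtracting the first from the second: A - 12C = -58.
Subtracting the second from the third: A + 24C = 122.
Solving: C = 5, A = 2, then B = 9.
Therefore s_6 = 12 + 9 + 5·64 = 341.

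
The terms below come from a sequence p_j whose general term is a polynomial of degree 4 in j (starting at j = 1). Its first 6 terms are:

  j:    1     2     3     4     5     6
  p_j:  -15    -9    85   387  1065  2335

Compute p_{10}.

1st diffs: 6, 94, 302, 678, 1270.
2nd diffs: 88, 208, 376, 592.
3rd diffs: 120, 168, 216.
4th diffs: 48, 48 (constant).
Newton forward-difference form: p_j = -15 + 6·C(j-1,1) + 88·C(j-1,2) + 120·C(j-1,3) + 48·C(j-1,4).
At j = 10: j-1 = 9, so p_{10} = -15 + 54 + 3168 + 10080 + 6048 = 19335.

19335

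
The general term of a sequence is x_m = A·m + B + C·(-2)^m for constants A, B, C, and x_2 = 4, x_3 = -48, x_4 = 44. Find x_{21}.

-8388696

Write the equations: 2A + B + 4C = 4; 3A + B - 8C = -48; 4A + B + 16C = 44.
Subtracting the first from the second: A - 12C = -52.
Subtracting the second from the third: A + 24C = 92.
Solving: C = 4, A = -4, then B = -4.
Hence x_{21} = -4·21 + (-4) + 4·(-2097152) = -8388696.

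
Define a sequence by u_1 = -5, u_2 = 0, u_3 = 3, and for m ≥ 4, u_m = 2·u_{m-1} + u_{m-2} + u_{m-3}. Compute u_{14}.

23772

Step forward from the initial values:
u_4 = 1, u_5 = 5, u_6 = 14, …, u_{11} = 1439, u_{12} = 3665, u_{13} = 9334, u_{14} = 23772.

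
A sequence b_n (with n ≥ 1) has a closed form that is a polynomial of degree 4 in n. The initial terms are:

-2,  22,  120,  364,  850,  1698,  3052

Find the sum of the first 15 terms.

1st diffs: 24, 98, 244, 486, 848, 1354.
2nd diffs: 74, 146, 242, 362, 506.
3rd diffs: 72, 96, 120, 144.
4th diffs: 24, 24, 24 (constant).
So b_n = n^4 + 2n^3 - 5n.
Continuing: …, 5080, 7974, 11950, 17248, …, b_{15} = 57300.
Summing n = 1..15 (15 terms) gives 206512.

206512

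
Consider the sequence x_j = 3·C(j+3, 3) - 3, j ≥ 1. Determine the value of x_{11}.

1089

C(14, 3) = 364, so x_{11} = 1089.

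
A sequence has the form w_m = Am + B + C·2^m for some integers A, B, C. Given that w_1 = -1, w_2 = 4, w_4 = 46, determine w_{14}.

65488

Plug in m = 1, 2, 4: A + B + 2C = -1; 2A + B + 4C = 4; 4A + B + 16C = 46.
Subtracting the first from the second: A + 2C = 5.
Subtracting the second from the third: 2A + 12C = 42.
Solving: C = 4, A = -3, then B = -6.
Hence w_{14} = -3·14 + (-6) + 4·16384 = 65488.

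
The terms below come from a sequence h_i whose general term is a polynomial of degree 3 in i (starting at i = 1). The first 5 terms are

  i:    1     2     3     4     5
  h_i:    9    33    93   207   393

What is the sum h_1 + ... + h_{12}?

18522

1st diffs: 24, 60, 114, 186.
2nd diffs: 36, 54, 72.
3rd diffs: 18, 18 (constant).
Newton forward-difference form: h_i = 9 + 24·C(i-1,1) + 36·C(i-1,2) + 18·C(i-1,3).
Continuing: …, 669, 1053, 1563, 2217, …, h_{12} = 5223.
Summing i = 1..12 (12 terms) gives 18522.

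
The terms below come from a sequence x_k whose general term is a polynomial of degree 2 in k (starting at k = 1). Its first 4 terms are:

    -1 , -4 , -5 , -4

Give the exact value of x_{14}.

1st diffs: -3, -1, 1.
2nd diffs: 2, 2 (constant).
Newton forward-difference form: x_k = -1 + (-3)·C(k-1,1) + 2·C(k-1,2).
At k = 14: k-1 = 13, so x_{14} = -1 - 39 + 156 = 116.

116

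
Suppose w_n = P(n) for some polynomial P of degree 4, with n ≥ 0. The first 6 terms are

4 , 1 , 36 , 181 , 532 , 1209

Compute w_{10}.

1st diffs: -3, 35, 145, 351, 677.
2nd diffs: 38, 110, 206, 326.
3rd diffs: 72, 96, 120.
4th diffs: 24, 24 (constant).
Newton forward-difference form: w_n = 4 + (-3)·C(n,1) + 38·C(n,2) + 72·C(n,3) + 24·C(n,4).
At n = 10: n = 10, so w_{10} = 4 - 30 + 1710 + 8640 + 5040 = 15364.

15364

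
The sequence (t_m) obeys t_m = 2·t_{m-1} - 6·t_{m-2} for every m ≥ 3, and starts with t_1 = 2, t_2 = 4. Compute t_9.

Applying the relation repeatedly:
t_3 = -4, t_4 = -32, t_5 = -40, t_6 = 112, t_7 = 464, t_8 = 256, t_9 = -2272.

-2272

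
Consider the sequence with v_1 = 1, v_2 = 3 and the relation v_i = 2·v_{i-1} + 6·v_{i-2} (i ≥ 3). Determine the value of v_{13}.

4840896

Iterate the recurrence:
v_3 = 12; v_4 = 42; v_5 = 156; …; v_{10} = 99888; v_{11} = 364224; v_{12} = 1327776; v_{13} = 4840896.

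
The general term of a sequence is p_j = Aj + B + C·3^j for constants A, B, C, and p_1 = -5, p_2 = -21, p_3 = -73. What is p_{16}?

-129140129

Plug in j = 1, 2, 3: A + B + 3C = -5; 2A + B + 9C = -21; 3A + B + 27C = -73.
Subtracting the first from the second: A + 6C = -16.
Subtracting the second from the third: A + 18C = -52.
Solving: C = -3, A = 2, then B = 2.
Therefore p_{16} = 32 + 2 + (-3)·43046721 = -129140129.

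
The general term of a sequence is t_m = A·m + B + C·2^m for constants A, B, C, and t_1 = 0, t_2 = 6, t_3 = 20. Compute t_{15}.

131036

Write the equations: A + B + 2C = 0; 2A + B + 4C = 6; 3A + B + 8C = 20.
Subtracting the first from the second: A + 2C = 6.
Subtracting the second from the third: A + 4C = 14.
Solving: C = 4, A = -2, then B = -6.
Therefore t_{15} = -30 + (-6) + 4·32768 = 131036.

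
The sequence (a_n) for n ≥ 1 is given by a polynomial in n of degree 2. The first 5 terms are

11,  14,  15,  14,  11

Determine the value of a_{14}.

-106

1st diffs: 3, 1, -1, -3.
2nd diffs: -2, -2, -2 (constant).
Newton forward-difference form: a_n = 11 + 3·C(n-1,1) + (-2)·C(n-1,2).
At n = 14: n-1 = 13, so a_{14} = 11 + 39 - 156 = -106.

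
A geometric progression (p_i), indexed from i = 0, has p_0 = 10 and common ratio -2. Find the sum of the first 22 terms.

p_i = 10·(-2)^(i-0).
S = 10·((-2)^22 - 1)/(-2 - 1) = 10·(4194304 - 1)/(-3) = -13981010.

-13981010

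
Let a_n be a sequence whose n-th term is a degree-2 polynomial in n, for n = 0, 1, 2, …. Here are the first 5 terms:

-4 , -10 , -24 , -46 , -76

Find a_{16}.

1st diffs: -6, -14, -22, -30.
2nd diffs: -8, -8, -8 (constant).
Newton forward-difference form: a_n = -4 + (-6)·C(n,1) + (-8)·C(n,2).
At n = 16: n = 16, so a_{16} = -4 - 96 - 960 = -1060.

-1060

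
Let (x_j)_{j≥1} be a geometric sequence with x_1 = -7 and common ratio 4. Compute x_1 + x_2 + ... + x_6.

-9555

x_j = (-7)·4^(j-1).
S = (-7)·(4^6 - 1)/(4 - 1) = (-7)·(4096 - 1)/(3) = -9555.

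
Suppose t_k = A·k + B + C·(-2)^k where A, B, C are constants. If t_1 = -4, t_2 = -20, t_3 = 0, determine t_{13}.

The three given values yield: A + B - 2C = -4; 2A + B + 4C = -20; 3A + B - 8C = 0.
Subtracting the first from the second: A + 6C = -16.
Subtracting the second from the third: A - 12C = 20.
Solving: C = -2, A = -4, then B = -4.
So t_k = -4·k + (-4) + (-2)·(-2)^k; at k=13 this is 16328.

16328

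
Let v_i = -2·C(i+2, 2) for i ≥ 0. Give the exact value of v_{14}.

C(16, 2) = 120, so v_{14} = -240.

-240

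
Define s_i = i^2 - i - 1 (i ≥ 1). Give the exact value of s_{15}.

s_{15} = 1·15^2 - 1·15 - 1 = 209.

209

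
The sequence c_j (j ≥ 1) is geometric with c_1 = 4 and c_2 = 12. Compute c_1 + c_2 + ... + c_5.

Common ratio r = 3.
c_j = 4·3^(j-1).
S = 4·(3^5 - 1)/(3 - 1) = 4·(243 - 1)/(2) = 484.

484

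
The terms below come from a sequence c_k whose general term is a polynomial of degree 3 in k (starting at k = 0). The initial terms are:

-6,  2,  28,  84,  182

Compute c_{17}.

10738

1st diffs: 8, 26, 56, 98.
2nd diffs: 18, 30, 42.
3rd diffs: 12, 12 (constant).
Newton forward-difference form: c_k = -6 + 8·C(k,1) + 18·C(k,2) + 12·C(k,3).
At k = 17: k = 17, so c_{17} = -6 + 136 + 2448 + 8160 = 10738.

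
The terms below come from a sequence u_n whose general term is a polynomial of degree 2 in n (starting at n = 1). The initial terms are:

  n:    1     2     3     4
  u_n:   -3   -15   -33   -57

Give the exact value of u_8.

-213

1st diffs: -12, -18, -24.
2nd diffs: -6, -6 (constant).
So u_n = -3n^2 - 3n + 3.
Evaluating at n = 8 gives u_8 = -213.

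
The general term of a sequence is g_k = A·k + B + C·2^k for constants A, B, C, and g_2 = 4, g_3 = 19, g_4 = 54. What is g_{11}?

10179

Write the equations: 2A + B + 4C = 4; 3A + B + 8C = 19; 4A + B + 16C = 54.
Subtracting the first from the second: A + 4C = 15.
Subtracting the second from the third: A + 8C = 35.
Solving: C = 5, A = -5, then B = -6.
Hence g_{11} = -5·11 + (-6) + 5·2048 = 10179.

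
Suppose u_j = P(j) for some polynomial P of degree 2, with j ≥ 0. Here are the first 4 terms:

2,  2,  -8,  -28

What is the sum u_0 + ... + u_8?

-822

1st diffs: 0, -10, -20.
2nd diffs: -10, -10 (constant).
Newton forward-difference form: u_j = 2 + (-10)·C(j,2).
Continuing: …, -58, -98, -148, -208, …, u_8 = -278.
Summing j = 0..8 (9 terms) gives -822.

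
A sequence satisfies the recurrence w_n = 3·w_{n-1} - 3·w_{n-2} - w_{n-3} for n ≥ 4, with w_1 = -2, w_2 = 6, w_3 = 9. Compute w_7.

Compute successive terms:
w_4 = 11;  w_5 = 0;  w_6 = -42;  w_7 = -137.

-137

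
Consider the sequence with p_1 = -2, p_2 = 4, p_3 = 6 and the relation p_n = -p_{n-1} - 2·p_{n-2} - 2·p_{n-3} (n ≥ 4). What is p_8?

-38

Applying the relation repeatedly:
p_4 = -10; p_5 = -10; p_6 = 18; p_7 = 22; p_8 = -38.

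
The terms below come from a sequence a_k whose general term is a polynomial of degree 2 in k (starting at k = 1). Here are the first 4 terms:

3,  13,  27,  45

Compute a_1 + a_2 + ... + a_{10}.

960

1st diffs: 10, 14, 18.
2nd diffs: 4, 4 (constant).
So a_k = 2k^2 + 4k - 3.
Continuing: …, 67, 93, 123, 157, …, a_{10} = 237.
Summing k = 1..10 (10 terms) gives 960.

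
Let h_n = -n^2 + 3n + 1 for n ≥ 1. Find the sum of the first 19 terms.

-1881

Over n = 1..19: Σn = 190, Σn² = 2470.
Total = (-1)·2470 + (3)·190 + (1)·19 = -1881.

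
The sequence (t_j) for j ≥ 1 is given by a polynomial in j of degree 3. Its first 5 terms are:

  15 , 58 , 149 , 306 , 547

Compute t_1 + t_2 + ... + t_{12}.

1st diffs: 43, 91, 157, 241.
2nd diffs: 48, 66, 84.
3rd diffs: 18, 18 (constant).
Newton forward-difference form: t_j = 15 + 43·C(j-1,1) + 48·C(j-1,2) + 18·C(j-1,3).
Continuing: …, 890, 1353, 1954, 2711, …, t_{12} = 6098.
Summing j = 1..12 (12 terms) gives 22488.

22488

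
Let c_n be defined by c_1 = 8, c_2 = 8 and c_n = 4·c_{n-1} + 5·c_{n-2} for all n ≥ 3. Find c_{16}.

Applying the relation repeatedly:
c_3 = 72; c_4 = 328; c_5 = 1672; …; c_{13} = 651041672; c_{14} = 3255208328; c_{15} = 16276041672; c_{16} = 81380208328.
(Characteristic roots are 5 and -1.)

81380208328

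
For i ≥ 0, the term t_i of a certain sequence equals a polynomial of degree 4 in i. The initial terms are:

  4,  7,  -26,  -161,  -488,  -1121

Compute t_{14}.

1st diffs: 3, -33, -135, -327, -633.
2nd diffs: -36, -102, -192, -306.
3rd diffs: -66, -90, -114.
4th diffs: -24, -24 (constant).
Newton forward-difference form: t_i = 4 + 3·C(i,1) + (-36)·C(i,2) + (-66)·C(i,3) + (-24)·C(i,4).
At i = 14: i = 14, so t_{14} = 4 + 42 - 3276 - 24024 - 24024 = -51278.

-51278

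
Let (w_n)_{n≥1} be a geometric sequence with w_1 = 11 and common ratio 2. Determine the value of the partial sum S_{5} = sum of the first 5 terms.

341

w_n = 11·2^(n-1).
S = 11·(2^5 - 1)/(2 - 1) = 11·(32 - 1)/(1) = 341.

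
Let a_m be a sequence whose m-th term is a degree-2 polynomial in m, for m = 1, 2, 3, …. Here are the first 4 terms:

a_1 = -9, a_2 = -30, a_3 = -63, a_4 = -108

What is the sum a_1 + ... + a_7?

1st diffs: -21, -33, -45.
2nd diffs: -12, -12 (constant).
Newton forward-difference form: a_m = -9 + (-21)·C(m-1,1) + (-12)·C(m-1,2).
Continuing: -165, -234, -315.
Summing m = 1..7 (7 terms) gives -924.

-924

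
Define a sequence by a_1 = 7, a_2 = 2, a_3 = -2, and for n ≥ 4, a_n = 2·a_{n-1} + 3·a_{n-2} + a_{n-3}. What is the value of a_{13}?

134757

Compute successive terms:
a_4 = 9  a_5 = 14  a_6 = 53  a_7 = 157  a_8 = 487  a_9 = 1498  a_{10} = 4614  a_{11} = 14209  a_{12} = 43758  a_{13} = 134757.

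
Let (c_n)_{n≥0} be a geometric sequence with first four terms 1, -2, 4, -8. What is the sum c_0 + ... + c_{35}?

Common ratio r = -2.
c_n = 1·(-2)^(n-0).
S = 1·((-2)^36 - 1)/(-2 - 1) = 1·(68719476736 - 1)/(-3) = -22906492245.

-22906492245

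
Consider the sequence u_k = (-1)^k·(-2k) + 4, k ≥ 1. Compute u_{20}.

(-1)^20 = 1; -2k at k=20 is -40; so u_{20} = -36.

-36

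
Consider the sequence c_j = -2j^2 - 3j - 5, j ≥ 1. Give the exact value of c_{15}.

c_{15} = -2·15^2 - 3·15 - 5 = -500.

-500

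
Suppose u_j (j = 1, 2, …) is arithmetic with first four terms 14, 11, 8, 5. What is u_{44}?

Common difference d = -3.
u_j = 14 + (j - 1)·(-3).
u_{44} = 14 + 43·(-3) = -115.

-115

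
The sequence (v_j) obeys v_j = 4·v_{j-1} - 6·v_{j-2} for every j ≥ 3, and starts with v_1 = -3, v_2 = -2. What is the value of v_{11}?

Step forward from the initial values:
v_3 = 10, v_4 = 52, v_5 = 148, v_6 = 280, v_7 = 232, v_8 = -752, v_9 = -4400, v_{10} = -13088, v_{11} = -25952.

-25952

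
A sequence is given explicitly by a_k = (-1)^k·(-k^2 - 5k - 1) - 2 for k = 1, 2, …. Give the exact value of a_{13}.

(-1)^13 = -1; -k^2 - 5k - 1 at k=13 is -235; so a_{13} = 233.

233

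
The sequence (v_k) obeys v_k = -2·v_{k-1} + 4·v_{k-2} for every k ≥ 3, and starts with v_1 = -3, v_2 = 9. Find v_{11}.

v_3 = -30;  v_4 = 96;  v_5 = -312;  v_6 = 1008;  v_7 = -3264;  v_8 = 10560;  v_9 = -34176;  v_{10} = 110592;  v_{11} = -357888.

-357888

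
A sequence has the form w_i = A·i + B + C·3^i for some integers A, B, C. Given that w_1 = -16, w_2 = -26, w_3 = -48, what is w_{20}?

Write the equations: A + B + 3C = -16; 2A + B + 9C = -26; 3A + B + 27C = -48.
Subtracting the first from the second: A + 6C = -10.
Subtracting the second from the third: A + 18C = -22.
Solving: C = -1, A = -4, then B = -9.
So w_i = -4·i + (-9) + (-1)·3^i; at i=20 this is -3486784490.

-3486784490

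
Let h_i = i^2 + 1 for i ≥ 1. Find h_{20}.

401

h_{20} = 1·20^2 + 1 = 401.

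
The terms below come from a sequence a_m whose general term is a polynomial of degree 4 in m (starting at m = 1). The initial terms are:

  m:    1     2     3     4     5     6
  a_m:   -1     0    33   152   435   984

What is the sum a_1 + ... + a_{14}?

113827

1st diffs: 1, 33, 119, 283, 549.
2nd diffs: 32, 86, 164, 266.
3rd diffs: 54, 78, 102.
4th diffs: 24, 24 (constant).
So a_m = m^4 - m^3 - 3m^2 + 2m.
Continuing: …, 1925, 3408, 5607, 8720, …, a_{14} = 35112.
Summing m = 1..14 (14 terms) gives 113827.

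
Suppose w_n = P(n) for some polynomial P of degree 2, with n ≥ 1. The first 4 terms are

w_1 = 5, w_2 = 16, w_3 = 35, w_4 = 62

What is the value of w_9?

1st diffs: 11, 19, 27.
2nd diffs: 8, 8 (constant).
Newton forward-difference form: w_n = 5 + 11·C(n-1,1) + 8·C(n-1,2).
At n = 9: n-1 = 8, so w_9 = 5 + 88 + 224 = 317.

317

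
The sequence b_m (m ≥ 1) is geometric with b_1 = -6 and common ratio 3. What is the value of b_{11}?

b_m = (-6)·3^(m-1).
b_{11} = (-6)·3^10 = -354294.

-354294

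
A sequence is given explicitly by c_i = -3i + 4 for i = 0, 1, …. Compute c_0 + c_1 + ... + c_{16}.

Over i = 0..16: Σi = 136.
Total = (-3)·136 + (4)·17 = -340.

-340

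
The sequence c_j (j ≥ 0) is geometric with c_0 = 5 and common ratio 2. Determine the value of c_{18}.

c_j = 5·2^(j-0).
c_{18} = 5·2^18 = 1310720.

1310720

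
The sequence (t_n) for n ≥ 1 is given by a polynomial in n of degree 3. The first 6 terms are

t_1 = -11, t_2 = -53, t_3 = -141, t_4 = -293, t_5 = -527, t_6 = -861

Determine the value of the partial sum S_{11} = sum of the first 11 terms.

-15961

1st diffs: -42, -88, -152, -234, -334.
2nd diffs: -46, -64, -82, -100.
3rd diffs: -18, -18, -18 (constant).
Newton forward-difference form: t_n = -11 + (-42)·C(n-1,1) + (-46)·C(n-1,2) + (-18)·C(n-1,3).
Continuing: …, -1313, -1901, -2643, -3557, …, t_{11} = -4661.
Summing n = 1..11 (11 terms) gives -15961.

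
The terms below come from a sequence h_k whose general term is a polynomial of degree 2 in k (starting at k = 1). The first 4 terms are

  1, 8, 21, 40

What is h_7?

133

1st diffs: 7, 13, 19.
2nd diffs: 6, 6 (constant).
Newton forward-difference form: h_k = 1 + 7·C(k-1,1) + 6·C(k-1,2).
At k = 7: k-1 = 6, so h_7 = 1 + 42 + 90 = 133.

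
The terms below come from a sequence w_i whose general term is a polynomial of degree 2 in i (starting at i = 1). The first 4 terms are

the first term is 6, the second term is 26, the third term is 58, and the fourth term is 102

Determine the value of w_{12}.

1st diffs: 20, 32, 44.
2nd diffs: 12, 12 (constant).
Newton forward-difference form: w_i = 6 + 20·C(i-1,1) + 12·C(i-1,2).
At i = 12: i-1 = 11, so w_{12} = 6 + 220 + 660 = 886.

886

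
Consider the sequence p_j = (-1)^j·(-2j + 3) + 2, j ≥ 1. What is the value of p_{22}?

(-1)^22 = 1; -2j + 3 at j=22 is -41; so p_{22} = -39.

-39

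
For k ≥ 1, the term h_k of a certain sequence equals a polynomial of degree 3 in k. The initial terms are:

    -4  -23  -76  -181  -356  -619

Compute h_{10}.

1st diffs: -19, -53, -105, -175, -263.
2nd diffs: -34, -52, -70, -88.
3rd diffs: -18, -18, -18 (constant).
So h_k = -3k^3 + k^2 - k - 1.
Evaluating at k = 10 gives h_{10} = -2911.

-2911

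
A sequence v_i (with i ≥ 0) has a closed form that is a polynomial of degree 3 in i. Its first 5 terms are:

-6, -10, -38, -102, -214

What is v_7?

-958

1st diffs: -4, -28, -64, -112.
2nd diffs: -24, -36, -48.
3rd diffs: -12, -12 (constant).
Newton forward-difference form: v_i = -6 + (-4)·C(i,1) + (-24)·C(i,2) + (-12)·C(i,3).
At i = 7: i = 7, so v_7 = -6 - 28 - 504 - 420 = -958.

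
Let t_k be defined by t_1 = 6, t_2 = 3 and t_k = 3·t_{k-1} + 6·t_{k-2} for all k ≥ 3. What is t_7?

13689

Applying the relation repeatedly:
t_3 = 45  t_4 = 153  t_5 = 729  t_6 = 3105  t_7 = 13689.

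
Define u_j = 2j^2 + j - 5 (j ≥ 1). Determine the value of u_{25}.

1270

u_{25} = 2·25^2 + 1·25 - 5 = 1270.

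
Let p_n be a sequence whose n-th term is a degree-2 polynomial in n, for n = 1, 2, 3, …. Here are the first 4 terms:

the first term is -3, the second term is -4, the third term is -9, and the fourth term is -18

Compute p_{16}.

-438

1st diffs: -1, -5, -9.
2nd diffs: -4, -4 (constant).
So p_n = -2n^2 + 5n - 6.
Evaluating at n = 16 gives p_{16} = -438.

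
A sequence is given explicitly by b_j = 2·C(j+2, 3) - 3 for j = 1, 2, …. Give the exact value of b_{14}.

C(16, 3) = 560, so b_{14} = 1117.

1117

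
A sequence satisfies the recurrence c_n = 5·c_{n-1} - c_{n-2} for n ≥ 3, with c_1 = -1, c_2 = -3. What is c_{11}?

Applying the relation repeatedly:
c_3 = -14, c_4 = -67, c_5 = -321, c_6 = -1538, c_7 = -7369, c_8 = -35307, c_9 = -169166, c_{10} = -810523, c_{11} = -3883449.

-3883449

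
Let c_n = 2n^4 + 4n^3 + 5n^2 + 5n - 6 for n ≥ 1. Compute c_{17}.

c_{17} = 2·17^4 + 4·17^3 + 5·17^2 + 5·17 - 6 = 188218.

188218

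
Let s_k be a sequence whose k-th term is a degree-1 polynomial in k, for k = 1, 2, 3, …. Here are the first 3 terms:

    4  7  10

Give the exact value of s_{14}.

1st diffs: 3, 3 (constant).
So s_k = 3k + 1.
Evaluating at k = 14 gives s_{14} = 43.

43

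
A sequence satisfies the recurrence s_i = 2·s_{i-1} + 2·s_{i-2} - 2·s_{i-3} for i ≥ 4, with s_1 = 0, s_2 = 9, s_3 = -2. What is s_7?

Applying the relation repeatedly:
s_4 = 14  s_5 = 6  s_6 = 44  s_7 = 72.

72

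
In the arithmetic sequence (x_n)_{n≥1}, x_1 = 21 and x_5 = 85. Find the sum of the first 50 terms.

20650

Common difference d = (85 - 21) / (5 - 1) = 16.
x_n = 21 + (n - 1)·16.
x_{50} = 805; S = 50·(21 + 805)/2 = 20650.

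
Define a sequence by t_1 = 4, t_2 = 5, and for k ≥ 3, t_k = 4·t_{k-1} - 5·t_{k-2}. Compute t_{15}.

Compute successive terms:
t_3 = 0  t_4 = -25  t_5 = -100  …  t_{12} = 29975  t_{13} = 77900  t_{14} = 161725  t_{15} = 257400.

257400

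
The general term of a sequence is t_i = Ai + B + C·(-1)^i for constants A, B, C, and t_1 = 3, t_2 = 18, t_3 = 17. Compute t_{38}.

Write the equations: A + B - C = 3; 2A + B + C = 18; 3A + B - C = 17.
Subtracting the first from the second: A + 2C = 15.
Subtracting the second from the third: A - 2C = -1.
Solving: C = 4, A = 7, then B = 0.
Therefore t_{38} = 266 + 0 + 4·1 = 270.

270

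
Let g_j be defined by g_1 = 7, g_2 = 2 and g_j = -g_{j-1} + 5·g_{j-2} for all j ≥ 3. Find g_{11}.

67628

Step forward from the initial values:
g_3 = 33  g_4 = -23  g_5 = 188  g_6 = -303  g_7 = 1243  g_8 = -2758  g_9 = 8973  g_{10} = -22763  g_{11} = 67628.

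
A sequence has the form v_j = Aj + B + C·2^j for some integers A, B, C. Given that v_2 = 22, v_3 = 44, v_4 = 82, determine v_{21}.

8388728

The three given values yield: 2A + B + 4C = 22; 3A + B + 8C = 44; 4A + B + 16C = 82.
Subtracting the first from the second: A + 4C = 22.
Subtracting the second from the third: A + 8C = 38.
Solving: C = 4, A = 6, then B = -6.
So v_j = 6·j + (-6) + 4·2^j; at j=21 this is 8388728.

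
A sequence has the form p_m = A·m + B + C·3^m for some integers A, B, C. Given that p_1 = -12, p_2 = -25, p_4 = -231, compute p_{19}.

The three given values yield: A + B + 3C = -12; 2A + B + 9C = -25; 4A + B + 81C = -231.
Subtracting the first from the second: A + 6C = -13.
Subtracting the second from the third: 2A + 72C = -206.
Solving: C = -3, A = 5, then B = -8.
Therefore p_{19} = 95 + (-8) + (-3)·1162261467 = -3486784314.

-3486784314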